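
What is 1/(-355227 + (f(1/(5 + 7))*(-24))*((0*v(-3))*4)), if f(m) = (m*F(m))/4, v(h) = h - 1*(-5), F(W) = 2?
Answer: -1/355227 ≈ -2.8151e-6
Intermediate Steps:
v(h) = 5 + h (v(h) = h + 5 = 5 + h)
f(m) = m/2 (f(m) = (m*2)/4 = (2*m)*(1/4) = m/2)
1/(-355227 + (f(1/(5 + 7))*(-24))*((0*v(-3))*4)) = 1/(-355227 + ((1/(2*(5 + 7)))*(-24))*((0*(5 - 3))*4)) = 1/(-355227 + (((1/2)/12)*(-24))*((0*2)*4)) = 1/(-355227 + (((1/2)*(1/12))*(-24))*(0*4)) = 1/(-355227 + ((1/24)*(-24))*0) = 1/(-355227 - 1*0) = 1/(-355227 + 0) = 1/(-355227) = -1/355227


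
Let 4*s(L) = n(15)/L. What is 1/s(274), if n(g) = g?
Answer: 1096/15 ≈ 73.067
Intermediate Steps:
s(L) = 15/(4*L) (s(L) = (15/L)/4 = 15/(4*L))
1/s(274) = 1/((15/4)/274) = 1/((15/4)*(1/274)) = 1/(15/1096) = 1096/15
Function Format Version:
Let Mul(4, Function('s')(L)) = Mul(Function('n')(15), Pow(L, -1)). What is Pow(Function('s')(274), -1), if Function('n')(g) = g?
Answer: Rational(1096, 15) ≈ 73.067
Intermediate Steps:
Function('s')(L) = Mul(Rational(15, 4), Pow(L, -1)) (Function('s')(L) = Mul(Rational(1, 4), Mul(15, Pow(L, -1))) = Mul(Rational(15, 4), Pow(L, -1)))
Pow(Function('s')(274), -1) = Pow(Mul(Rational(15, 4), Pow(274, -1)), -1) = Pow(Mul(Rational(15, 4), Rational(1, 274)), -1) = Pow(Rational(15, 1096), -1) = Rational(1096, 15)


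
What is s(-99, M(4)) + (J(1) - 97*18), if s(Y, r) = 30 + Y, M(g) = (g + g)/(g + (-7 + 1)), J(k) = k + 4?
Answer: -1810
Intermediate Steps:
J(k) = 4 + k
M(g) = 2*g/(-6 + g) (M(g) = (2*g)/(g - 6) = (2*g)/(-6 + g) = 2*g/(-6 + g))
s(-99, M(4)) + (J(1) - 97*18) = (30 - 99) + ((4 + 1) - 97*18) = -69 + (5 - 1746) = -69 - 1741 = -1810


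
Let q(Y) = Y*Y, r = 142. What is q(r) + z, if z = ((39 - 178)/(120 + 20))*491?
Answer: 2754711/140 ≈ 19677.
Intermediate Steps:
q(Y) = Y²
z = -68249/140 (z = -139/140*491 = -68249/140 ≈ -487.49)
q(r) + z = 142² - 68249/140 = 20164 - 68249/140 = 2754711/140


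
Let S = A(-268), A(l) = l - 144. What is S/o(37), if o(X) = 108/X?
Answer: -3811/27 ≈ -141.15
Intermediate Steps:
A(l) = -144 + l
S = -412 (S = -144 - 268 = -412)
S/o(37) = -412/(108/37) = -412/(108*(1/37)) = -412/108/37 = -412*37/108 = -3811/27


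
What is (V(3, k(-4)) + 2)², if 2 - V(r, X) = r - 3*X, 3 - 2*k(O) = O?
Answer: 529/4 ≈ 132.25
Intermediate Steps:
k(O) = 3/2 - O/2
V(r, X) = 2 - r + 3*X (V(r, X) = 2 - (r - 3*X) = 2 + (-r + 3*X) = 2 - r + 3*X)
(V(3, k(-4)) + 2)² = ((2 - 1*3 + 3*(3/2 - ½*(-4))) + 2)² = ((2 - 3 + 3*(3/2 + 2)) + 2)² = ((2 - 3 + 3*(7/2)) + 2)² = ((2 - 3 + 21/2) + 2)² = (19/2 + 2)² = (23/2)² = 529/4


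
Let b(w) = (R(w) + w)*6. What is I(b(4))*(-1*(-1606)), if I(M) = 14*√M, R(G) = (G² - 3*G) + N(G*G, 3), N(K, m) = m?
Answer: 22484*√66 ≈ 1.8266e+5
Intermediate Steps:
R(G) = 3 + G² - 3*G (R(G) = (G² - 3*G) + 3 = 3 + G² - 3*G)
b(w) = 18 - 12*w + 6*w² (b(w) = ((3 + w² - 3*w) + w)*6 = (3 + w² - 2*w)*6 = 18 - 12*w + 6*w²)
I(b(4))*(-1*(-1606)) = (14*√(18 - 12*4 + 6*4²))*(-1*(-1606)) = (14*√(18 - 48 + 6*16))*1606 = (14*√(18 - 48 + 96))*1606 = (14*√66)*1606 = 22484*√66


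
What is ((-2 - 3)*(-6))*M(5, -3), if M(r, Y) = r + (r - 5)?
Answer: 150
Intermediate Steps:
M(r, Y) = -5 + 2*r (M(r, Y) = r + (-5 + r) = -5 + 2*r)
((-2 - 3)*(-6))*M(5, -3) = ((-2 - 3)*(-6))*(-5 + 2*5) = (-5*(-6))*(-5 + 10) = 30*5 = 150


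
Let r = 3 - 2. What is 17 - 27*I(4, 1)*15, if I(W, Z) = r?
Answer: -388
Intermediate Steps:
r = 1
I(W, Z) = 1
17 - 27*I(4, 1)*15 = 17 - 27*1*15 = 17 - 27*15 = 17 - 405 = -388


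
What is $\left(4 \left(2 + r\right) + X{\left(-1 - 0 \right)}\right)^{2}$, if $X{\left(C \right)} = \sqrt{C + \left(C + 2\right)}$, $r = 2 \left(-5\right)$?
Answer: $1024$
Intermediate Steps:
$r = -10$
$X{\left(C \right)} = \sqrt{2 + 2 C}$ ($X{\left(C \right)} = \sqrt{C + \left(2 + C\right)} = \sqrt{2 + 2 C}$)
$\left(4 \left(2 + r\right) + X{\left(-1 - 0 \right)}\right)^{2} = \left(4 \left(2 - 10\right) + \sqrt{2 + 2 \left(-1 - 0\right)}\right)^{2} = \left(4 \left(-8\right) + \sqrt{2 + 2 \left(-1 + 0\right)}\right)^{2} = \left(-32 + \sqrt{2 + 2 \left(-1\right)}\right)^{2} = \left(-32 + \sqrt{2 - 2}\right)^{2} = \left(-32 + \sqrt{0}\right)^{2} = \left(-32 + 0\right)^{2} = \left(-32\right)^{2} = 1024$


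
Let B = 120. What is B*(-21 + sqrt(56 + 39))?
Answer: -2520 + 120*sqrt(95) ≈ -1350.4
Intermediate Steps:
B*(-21 + sqrt(56 + 39)) = 120*(-21 + sqrt(56 + 39)) = 120*(-21 + sqrt(95)) = -2520 + 120*sqrt(95)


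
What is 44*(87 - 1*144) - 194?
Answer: -2702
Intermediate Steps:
44*(87 - 1*144) - 194 = 44*(87 - 144) - 194 = 44*(-57) - 194 = -2508 - 194 = -2702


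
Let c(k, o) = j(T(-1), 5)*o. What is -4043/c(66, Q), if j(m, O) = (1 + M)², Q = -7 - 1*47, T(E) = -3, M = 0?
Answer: 4043/54 ≈ 74.870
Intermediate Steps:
Q = -54 (Q = -7 - 47 = -54)
j(m, O) = 1 (j(m, O) = (1 + 0)² = 1² = 1)
c(k, o) = o (c(k, o) = 1*o = o)
-4043/c(66, Q) = -4043/(-54) = -4043*(-1/54) = 4043/54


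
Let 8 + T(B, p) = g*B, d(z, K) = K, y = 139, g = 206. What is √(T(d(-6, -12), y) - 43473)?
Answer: I*√45953 ≈ 214.37*I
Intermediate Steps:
T(B, p) = -8 + 206*B
√(T(d(-6, -12), y) - 43473) = √((-8 + 206*(-12)) - 43473) = √((-8 - 2472) - 43473) = √(-2480 - 43473) = √(-45953) = I*√45953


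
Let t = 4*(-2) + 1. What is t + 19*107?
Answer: 2026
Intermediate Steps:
t = -7 (t = -8 + 1 = -7)
t + 19*107 = -7 + 19*107 = -7 + 2033 = 2026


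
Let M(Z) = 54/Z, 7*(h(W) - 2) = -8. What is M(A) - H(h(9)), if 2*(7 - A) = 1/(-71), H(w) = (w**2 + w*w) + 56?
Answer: -2426188/48755 ≈ -49.763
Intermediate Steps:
h(W) = 6/7 (h(W) = 2 + (1/7)*(-8) = 2 - 8/7 = 6/7)
H(w) = 56 + 2*w**2 (H(w) = (w**2 + w**2) + 56 = 2*w**2 + 56 = 56 + 2*w**2)
A = 995/142 (A = 7 - 1/2/(-71) = 7 - 1/2*(-1/71) = 7 + 1/142 = 995/142 ≈ 7.0070)
M(A) - H(h(9)) = 54/(995/142) - (56 + 2*(6/7)**2) = 54*(142/995) - (56 + 2*(36/49)) = 7668/995 - (56 + 72/49) = 7668/995 - 1*2816/49 = 7668/995 - 2816/49 = -2426188/48755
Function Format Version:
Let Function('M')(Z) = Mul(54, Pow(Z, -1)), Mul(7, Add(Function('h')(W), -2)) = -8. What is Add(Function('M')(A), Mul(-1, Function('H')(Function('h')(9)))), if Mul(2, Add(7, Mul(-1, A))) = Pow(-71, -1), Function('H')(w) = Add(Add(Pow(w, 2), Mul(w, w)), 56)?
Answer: Rational(-2426188, 48755) ≈ -49.763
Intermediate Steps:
Function('h')(W) = Rational(6, 7) (Function('h')(W) = Add(2, Mul(Rational(1, 7), -8)) = Add(2, Rational(-8, 7)) = Rational(6, 7))
Function('H')(w) = Add(56, Mul(2, Pow(w, 2))) (Function('H')(w) = Add(Add(Pow(w, 2), Pow(w, 2)), 56) = Add(Mul(2, Pow(w, 2)), 56) = Add(56, Mul(2, Pow(w, 2))))
A = Rational(995, 142) (A = Add(7, Mul(Rational(-1, 2), Pow(-71, -1))) = Add(7, Mul(Rational(-1, 2), Rational(-1, 71))) = Add(7, Rational(1, 142)) = Rational(995, 142) ≈ 7.0070)
Add(Function('M')(A), Mul(-1, Function('H')(Function('h')(9)))) = Add(Mul(54, Pow(Rational(995, 142), -1)), Mul(-1, Add(56, Mul(2, Pow(Rational(6, 7), 2))))) = Add(Mul(54, Rational(142, 995)), Mul(-1, Add(56, Mul(2, Rational(36, 49))))) = Add(Rational(7668, 995), Mul(-1, Add(56, Rational(72, 49)))) = Add(Rational(7668, 995), Mul(-1, Rational(2816, 49))) = Add(Rational(7668, 995), Rational(-2816, 49)) = Rational(-2426188, 48755)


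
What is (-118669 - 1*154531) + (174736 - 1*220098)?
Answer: -318562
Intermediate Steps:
(-118669 - 1*154531) + (174736 - 1*220098) = (-118669 - 154531) + (174736 - 220098) = -273200 - 45362 = -318562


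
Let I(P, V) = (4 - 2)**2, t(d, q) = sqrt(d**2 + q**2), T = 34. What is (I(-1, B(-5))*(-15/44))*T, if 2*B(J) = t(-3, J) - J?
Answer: -510/11 ≈ -46.364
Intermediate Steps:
B(J) = sqrt(9 + J**2)/2 - J/2 (B(J) = (sqrt((-3)**2 + J**2) - J)/2 = (sqrt(9 + J**2) - J)/2 = sqrt(9 + J**2)/2 - J/2)
I(P, V) = 4 (I(P, V) = 2**2 = 4)
(I(-1, B(-5))*(-15/44))*T = (4*(-15/44))*34 = -15/11*34 = -510/11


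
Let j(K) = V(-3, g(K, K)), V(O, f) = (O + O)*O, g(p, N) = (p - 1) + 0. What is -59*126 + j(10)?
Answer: -7416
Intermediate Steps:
g(p, N) = -1 + p (g(p, N) = (-1 + p) + 0 = -1 + p)
V(O, f) = 2*O² (V(O, f) = (2*O)*O = 2*O²)
j(K) = 18 (j(K) = 2*(-3)² = 2*9 = 18)
-59*126 + j(10) = -59*126 + 18 = -7434 + 18 = -7416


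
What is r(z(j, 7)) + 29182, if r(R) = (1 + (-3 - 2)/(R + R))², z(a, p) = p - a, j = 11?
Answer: 1867817/64 ≈ 29185.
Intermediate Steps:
r(R) = (1 - 5/(2*R))² (r(R) = (1 - 5*1/(2*R))² = (1 - 5/(2*R))²)
r(z(j, 7)) + 29182 = (-5 + 2*(7 - 1*11))²/(4*(7 - 1*11)²) + 29182 = (-5 + 2*(7 - 11))²/(4*(7 - 11)²) + 29182 = (¼)*(-5 + 2*(-4))²/(-4)² + 29182 = (¼)*(1/16)*(-5 - 8)² + 29182 = (¼)*(1/16)*(-13)² + 29182 = (¼)*(1/16)*169 + 29182 = 169/64 + 29182 = 1867817/64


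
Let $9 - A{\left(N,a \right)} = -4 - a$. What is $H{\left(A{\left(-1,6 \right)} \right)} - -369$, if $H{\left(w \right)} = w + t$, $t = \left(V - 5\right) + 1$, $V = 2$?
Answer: $386$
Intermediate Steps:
$A{\left(N,a \right)} = 13 + a$ ($A{\left(N,a \right)} = 9 - \left(-4 - a\right) = 9 + \left(4 + a\right) = 13 + a$)
$t = -2$ ($t = \left(2 - 5\right) + 1 = -3 + 1 = -2$)
$H{\left(w \right)} = -2 + w$ ($H{\left(w \right)} = w - 2 = -2 + w$)
$H{\left(A{\left(-1,6 \right)} \right)} - -369 = \left(-2 + \left(13 + 6\right)\right) - -369 = \left(-2 + 19\right) + 369 = 17 + 369 = 386$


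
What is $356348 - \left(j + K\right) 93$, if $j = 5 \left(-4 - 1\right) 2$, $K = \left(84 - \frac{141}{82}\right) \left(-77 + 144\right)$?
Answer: $- \frac{12438721}{82} \approx -1.5169 \cdot 10^{5}$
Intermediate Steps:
$K = \frac{452049}{82}$ ($K = \left(84 - \frac{141}{82}\right) 67 = \frac{6747}{82} \cdot 67 = \frac{452049}{82} \approx 5512.8$)
$j = -50$ ($j = 5 \left(-5\right) 2 = \left(-25\right) 2 = -50$)
$356348 - \left(j + K\right) 93 = 356348 - \left(-50 + \frac{452049}{82}\right) 93 = 356348 - \frac{447949}{82} \cdot 93 = 356348 - \frac{41659257}{82} = - \frac{12438721}{82}$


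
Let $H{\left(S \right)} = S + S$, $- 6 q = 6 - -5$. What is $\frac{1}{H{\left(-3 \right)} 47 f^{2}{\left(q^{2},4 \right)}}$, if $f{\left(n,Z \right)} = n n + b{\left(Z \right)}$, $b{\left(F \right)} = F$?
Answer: $- \frac{279936}{18472439375} \approx -1.5154 \cdot 10^{-5}$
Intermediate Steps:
$q = - \frac{11}{6}$ ($q = - \frac{6 - -5}{6} = - \frac{6 + 5}{6} = \left(- \frac{1}{6}\right) 11 = - \frac{11}{6} \approx -1.8333$)
$H{\left(S \right)} = 2 S$
$f{\left(n,Z \right)} = Z + n^{2}$ ($f{\left(n,Z \right)} = n n + Z = n^{2} + Z = Z + n^{2}$)
$\frac{1}{H{\left(-3 \right)} 47 f^{2}{\left(q^{2},4 \right)}} = \frac{1}{2 \left(-3\right) 47 \left(4 + \left(\left(- \frac{11}{6}\right)^{2}\right)^{2}\right)^{2}} = \frac{1}{\left(-6\right) 47 \left(4 + \left(\frac{121}{36}\right)^{2}\right)^{2}} = \frac{1}{\left(-282\right) \left(4 + \frac{14641}{1296}\right)^{2}} = \frac{1}{\left(-282\right) \left(\frac{19825}{1296}\right)^{2}} = \frac{1}{\left(-282\right) \frac{393030625}{1679616}} = \frac{1}{- \frac{18472439375}{279936}} = - \frac{279936}{18472439375}$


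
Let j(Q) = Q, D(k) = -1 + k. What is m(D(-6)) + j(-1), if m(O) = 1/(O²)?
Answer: -48/49 ≈ -0.97959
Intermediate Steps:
m(O) = O⁻²
m(D(-6)) + j(-1) = (-1 - 6)⁻² - 1 = (-7)⁻² - 1 = 1/49 - 1 = -48/49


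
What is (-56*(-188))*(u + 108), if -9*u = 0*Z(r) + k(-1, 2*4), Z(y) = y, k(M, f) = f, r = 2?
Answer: 10148992/9 ≈ 1.1277e+6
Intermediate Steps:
u = -8/9 (u = -(0*2 + 2*4)/9 = -(0 + 8)/9 = -⅑*8 = -8/9 ≈ -0.88889)
(-56*(-188))*(u + 108) = (-56*(-188))*(-8/9 + 108) = 10528*(964/9) = 10148992/9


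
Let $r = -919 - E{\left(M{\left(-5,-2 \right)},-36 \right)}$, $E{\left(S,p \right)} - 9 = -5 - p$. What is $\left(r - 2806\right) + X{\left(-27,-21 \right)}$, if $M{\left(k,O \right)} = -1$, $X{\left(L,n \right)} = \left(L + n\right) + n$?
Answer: $-3834$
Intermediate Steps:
$X{\left(L,n \right)} = L + 2 n$
$E{\left(S,p \right)} = 4 - p$ ($E{\left(S,p \right)} = 9 - \left(5 + p\right) = 4 - p$)
$r = -959$ ($r = -919 - \left(4 - -36\right) = -919 - \left(4 + 36\right) = -919 - 40 = -959$)
$\left(r - 2806\right) + X{\left(-27,-21 \right)} = \left(-959 - 2806\right) + \left(-27 + 2 \left(-21\right)\right) = -3765 - 69 = -3834$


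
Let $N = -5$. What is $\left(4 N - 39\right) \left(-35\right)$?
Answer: $2065$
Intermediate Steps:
$\left(4 N - 39\right) \left(-35\right) = \left(4 \left(-5\right) - 39\right) \left(-35\right) = \left(-20 - 39\right) \left(-35\right) = \left(-59\right) \left(-35\right) = 2065$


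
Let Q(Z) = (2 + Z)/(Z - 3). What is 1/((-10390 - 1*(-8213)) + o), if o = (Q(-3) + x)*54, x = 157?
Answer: 1/6310 ≈ 0.00015848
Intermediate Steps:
Q(Z) = (2 + Z)/(-3 + Z)
o = 8487 (o = ((2 - 3)/(-3 - 3) + 157)*54 = (-1/(-6) + 157)*54 = (-⅙*(-1) + 157)*54 = (⅙ + 157)*54 = (943/6)*54 = 8487)
1/((-10390 - 1*(-8213)) + o) = 1/((-10390 - 1*(-8213)) + 8487) = 1/((-10390 + 8213) + 8487) = 1/(-2177 + 8487) = 1/6310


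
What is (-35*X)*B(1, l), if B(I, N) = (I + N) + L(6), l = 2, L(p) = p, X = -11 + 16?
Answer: -1575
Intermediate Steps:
X = 5
B(I, N) = 6 + I + N (B(I, N) = (I + N) + 6 = 6 + I + N)
(-35*X)*B(1, l) = (-35*5)*(6 + 1 + 2) = -175*9 = -1575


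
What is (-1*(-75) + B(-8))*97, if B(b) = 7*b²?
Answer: 50731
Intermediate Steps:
(-1*(-75) + B(-8))*97 = (-1*(-75) + 7*(-8)²)*97 = (75 + 7*64)*97 = (75 + 448)*97 = 523*97 = 50731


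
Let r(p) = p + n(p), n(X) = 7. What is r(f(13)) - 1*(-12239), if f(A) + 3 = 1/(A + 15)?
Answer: 342805/28 ≈ 12243.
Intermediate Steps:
f(A) = -3 + 1/(15 + A) (f(A) = -3 + 1/(A + 15) = -3 + 1/(15 + A))
r(p) = 7 + p (r(p) = p + 7 = 7 + p)
r(f(13)) - 1*(-12239) = (7 + (-44 - 3*13)/(15 + 13)) - 1*(-12239) = (7 + (-44 - 39)/28) + 12239 = (7 + (1/28)*(-83)) + 12239 = (7 - 83/28) + 12239 = 113/28 + 12239 = 342805/28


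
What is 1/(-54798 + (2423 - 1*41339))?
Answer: -1/93714 ≈ -1.0671e-5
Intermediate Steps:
1/(-54798 + (2423 - 1*41339)) = 1/(-54798 + (2423 - 41339)) = 1/(-54798 - 38916) = 1/(-93714) = -1/93714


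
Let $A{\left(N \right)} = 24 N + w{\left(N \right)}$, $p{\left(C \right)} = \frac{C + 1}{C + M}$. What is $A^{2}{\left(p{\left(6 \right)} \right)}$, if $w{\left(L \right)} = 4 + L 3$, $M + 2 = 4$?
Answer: $\frac{48841}{64} \approx 763.14$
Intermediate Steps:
$M = 2$ ($M = -2 + 4 = 2$)
$w{\left(L \right)} = 4 + 3 L$
$p{\left(C \right)} = \frac{1 + C}{2 + C}$ ($p{\left(C \right)} = \frac{C + 1}{C + 2} = \frac{1 + C}{2 + C}$)
$A{\left(N \right)} = 4 + 27 N$ ($A{\left(N \right)} = 24 N + \left(4 + 3 N\right) = 4 + 27 N$)
$A^{2}{\left(p{\left(6 \right)} \right)} = \left(4 + 27 \frac{1 + 6}{2 + 6}\right)^{2} = \left(4 + 27 \cdot \frac{1}{8} \cdot 7\right)^{2} = \left(4 + 27 \cdot \frac{7}{8}\right)^{2} = \left(4 + \frac{189}{8}\right)^{2} = \left(\frac{221}{8}\right)^{2} = \frac{48841}{64}$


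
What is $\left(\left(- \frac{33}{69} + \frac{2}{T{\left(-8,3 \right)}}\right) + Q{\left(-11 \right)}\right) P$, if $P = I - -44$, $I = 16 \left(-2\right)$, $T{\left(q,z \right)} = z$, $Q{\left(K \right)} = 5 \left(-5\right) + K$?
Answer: $- \frac{9884}{23} \approx -429.74$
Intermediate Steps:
$Q{\left(K \right)} = -25 + K$
$I = -32$
$P = 12$ ($P = -32 - -44 = -32 + 44 = 12$)
$\left(\left(- \frac{33}{69} + \frac{2}{T{\left(-8,3 \right)}}\right) + Q{\left(-11 \right)}\right) P = \left(\left(- \frac{33}{69} + \frac{2}{3}\right) - 36\right) 12 = \left(\left(\left(-33\right) \frac{1}{69} + 2 \cdot \frac{1}{3}\right) - 36\right) 12 = \left(\left(- \frac{11}{23} + \frac{2}{3}\right) - 36\right) 12 = \left(\frac{13}{69} - 36\right) 12 = \left(- \frac{2471}{69}\right) 12 = - \frac{9884}{23}$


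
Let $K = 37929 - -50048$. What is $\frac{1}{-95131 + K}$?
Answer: $- \frac{1}{7154} \approx -0.00013978$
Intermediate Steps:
$K = 87977$ ($K = 37929 + 50048 = 87977$)
$\frac{1}{-95131 + K} = \frac{1}{-95131 + 87977} = \frac{1}{-7154} = - \frac{1}{7154}$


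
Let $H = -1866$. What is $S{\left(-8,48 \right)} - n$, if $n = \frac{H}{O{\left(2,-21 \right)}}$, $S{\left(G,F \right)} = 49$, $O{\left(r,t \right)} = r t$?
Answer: $\frac{32}{7} \approx 4.5714$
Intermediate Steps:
$n = \frac{311}{7}$ ($n = - \frac{1866}{2 \left(-21\right)} = - \frac{1866}{-42} = \left(-1866\right) \left(- \frac{1}{42}\right) = \frac{311}{7} \approx 44.429$)
$S{\left(-8,48 \right)} - n = 49 - \frac{311}{7} = \frac{32}{7}$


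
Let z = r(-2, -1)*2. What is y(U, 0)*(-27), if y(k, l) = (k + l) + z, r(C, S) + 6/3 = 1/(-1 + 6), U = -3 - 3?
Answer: 1296/5 ≈ 259.20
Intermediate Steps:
U = -6
r(C, S) = -9/5 (r(C, S) = -2 + 1/(-1 + 6) = -2 + 1/5 = -2 + ⅕ = -9/5)
z = -18/5 (z = -9/5*2 = -18/5 ≈ -3.6000)
y(k, l) = -18/5 + k + l (y(k, l) = (k + l) - 18/5 = -18/5 + k + l)
y(U, 0)*(-27) = (-18/5 - 6 + 0)*(-27) = -48/5*(-27) = 1296/5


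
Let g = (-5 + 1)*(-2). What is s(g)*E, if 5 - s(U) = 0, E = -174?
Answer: -870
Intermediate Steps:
g = 8 (g = -4*(-2) = 8)
s(U) = 5 (s(U) = 5 - 1*0 = 5 + 0 = 5)
s(g)*E = 5*(-174) = -870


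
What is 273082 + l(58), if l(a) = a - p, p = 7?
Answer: 273133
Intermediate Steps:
l(a) = -7 + a (l(a) = a - 1*7 = a - 7 = -7 + a)
273082 + l(58) = 273082 + (-7 + 58) = 273082 + 51 = 273133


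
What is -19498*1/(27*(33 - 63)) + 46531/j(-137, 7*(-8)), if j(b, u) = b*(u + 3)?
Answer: 89632544/2940705 ≈ 30.480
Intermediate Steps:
j(b, u) = b*(3 + u)
-19498*1/(27*(33 - 63)) + 46531/j(-137, 7*(-8)) = -19498*1/(27*(33 - 63)) + 46531/((-137*(3 + 7*(-8)))) = -19498/(27*(-30)) + 46531/((-137*(3 - 56))) = -19498/(-810) + 46531/((-137*(-53))) = -19498*(-1/810) + 46531/7261 = 9749/405 + 46531*(1/7261) = 9749/405 + 46531/7261 = 89632544/2940705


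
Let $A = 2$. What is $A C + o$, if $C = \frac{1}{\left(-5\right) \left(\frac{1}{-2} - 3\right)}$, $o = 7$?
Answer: $\frac{249}{35} \approx 7.1143$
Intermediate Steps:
$C = \frac{2}{35}$ ($C = \frac{1}{\left(-5\right) \left(- \frac{1}{2} - 3\right)} = \frac{1}{\left(-5\right) \left(- \frac{7}{2}\right)} = \frac{1}{\frac{35}{2}} = \frac{2}{35} \approx 0.057143$)
$A C + o = 2 \cdot \frac{2}{35} + 7 = \frac{4}{35} + 7 = \frac{249}{35}$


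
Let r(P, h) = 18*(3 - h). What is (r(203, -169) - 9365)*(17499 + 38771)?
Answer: -352756630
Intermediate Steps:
r(P, h) = 54 - 18*h
(r(203, -169) - 9365)*(17499 + 38771) = ((54 - 18*(-169)) - 9365)*(17499 + 38771) = ((54 + 3042) - 9365)*56270 = (3096 - 9365)*56270 = -6269*56270 = -352756630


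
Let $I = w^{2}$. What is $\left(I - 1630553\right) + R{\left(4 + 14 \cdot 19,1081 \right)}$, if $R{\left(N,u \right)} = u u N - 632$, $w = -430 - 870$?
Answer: $315570285$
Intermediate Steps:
$w = -1300$
$I = 1690000$ ($I = \left(-1300\right)^{2} = 1690000$)
$R{\left(N,u \right)} = -632 + N u^{2}$ ($R{\left(N,u \right)} = u^{2} N - 632 = N u^{2} - 632 = -632 + N u^{2}$)
$\left(I - 1630553\right) + R{\left(4 + 14 \cdot 19,1081 \right)} = \left(1690000 - 1630553\right) - \left(632 - \left(4 + 14 \cdot 19\right) 1081^{2}\right) = \left(1690000 - 1630553\right) - \left(632 - \left(4 + 266\right) 1168561\right) = \left(1690000 - 1630553\right) + \left(-632 + 270 \cdot 1168561\right) = 59447 + \left(-632 + 315511470\right) = 59447 + 315510838 = 315570285$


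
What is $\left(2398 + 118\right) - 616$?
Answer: $1900$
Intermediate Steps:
$\left(2398 + 118\right) - 616 = 2516 - 616 = 1900$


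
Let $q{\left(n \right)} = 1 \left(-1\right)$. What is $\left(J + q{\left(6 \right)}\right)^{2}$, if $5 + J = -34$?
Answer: $1600$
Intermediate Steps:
$J = -39$ ($J = -5 - 34 = -39$)
$q{\left(n \right)} = -1$
$\left(J + q{\left(6 \right)}\right)^{2} = \left(-39 - 1\right)^{2} = \left(-40\right)^{2} = 1600$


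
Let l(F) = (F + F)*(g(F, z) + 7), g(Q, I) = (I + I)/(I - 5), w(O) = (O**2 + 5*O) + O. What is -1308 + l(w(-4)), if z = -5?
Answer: -1436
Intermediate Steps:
w(O) = O**2 + 6*O
g(Q, I) = 2*I/(-5 + I) (g(Q, I) = (2*I)/(-5 + I) = 2*I/(-5 + I))
l(F) = 16*F (l(F) = (F + F)*(2*(-5)/(-5 - 5) + 7) = (2*F)*(2*(-5)/(-10) + 7) = (2*F)*(2*(-5)*(-1/10) + 7) = (2*F)*(1 + 7) = (2*F)*8 = 16*F)
-1308 + l(w(-4)) = -1308 + 16*(-4*(6 - 4)) = -1308 + 16*(-4*2) = -1308 + 16*(-8) = -1308 - 128 = -1436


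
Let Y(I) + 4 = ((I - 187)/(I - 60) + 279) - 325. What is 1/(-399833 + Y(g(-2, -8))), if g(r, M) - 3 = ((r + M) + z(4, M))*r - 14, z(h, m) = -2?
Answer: -47/18794327 ≈ -2.5008e-6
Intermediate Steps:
g(r, M) = -11 + r*(-2 + M + r) (g(r, M) = 3 + (((r + M) - 2)*r - 14) = 3 + (((M + r) - 2)*r - 14) = 3 + ((-2 + M + r)*r - 14) = 3 + (r*(-2 + M + r) - 14) = 3 + (-14 + r*(-2 + M + r)) = -11 + r*(-2 + M + r))
Y(I) = -50 + (-187 + I)/(-60 + I) (Y(I) = -4 + (((I - 187)/(I - 60) + 279) - 325) = -4 + (((-187 + I)/(-60 + I) + 279) - 325) = -4 + ((279 + (-187 + I)/(-60 + I)) - 325) = -4 + (-46 + (-187 + I)/(-60 + I)) = -50 + (-187 + I)/(-60 + I))
1/(-399833 + Y(g(-2, -8))) = 1/(-399833 + (2813 - 49*(-11 + (-2)² - 2*(-2) - 8*(-2)))/(-60 + (-11 + (-2)² - 2*(-2) - 8*(-2)))) = 1/(-399833 + (2813 - 49*(-11 + 4 + 4 + 16))/(-60 + (-11 + 4 + 4 + 16))) = 1/(-399833 + (2813 - 49*13)/(-60 + 13)) = 1/(-399833 + (2813 - 637)/(-47)) = 1/(-399833 - 1/47*2176) = 1/(-399833 - 2176/47) = 1/(-18794327/47) = -47/18794327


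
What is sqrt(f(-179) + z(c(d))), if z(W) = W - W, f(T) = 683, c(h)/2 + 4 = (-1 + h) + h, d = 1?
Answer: sqrt(683) ≈ 26.134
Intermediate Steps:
c(h) = -10 + 4*h (c(h) = -8 + 2*((-1 + h) + h) = -8 + 2*(-1 + 2*h) = -8 + (-2 + 4*h) = -10 + 4*h)
z(W) = 0
sqrt(f(-179) + z(c(d))) = sqrt(683 + 0) = sqrt(683)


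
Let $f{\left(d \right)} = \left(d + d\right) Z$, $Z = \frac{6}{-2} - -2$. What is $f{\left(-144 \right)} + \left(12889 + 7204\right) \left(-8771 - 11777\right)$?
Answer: $-412870676$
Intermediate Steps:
$Z = -1$ ($Z = 6 \left(- \frac{1}{2}\right) + 2 = -3 + 2 = -1$)
$f{\left(d \right)} = - 2 d$ ($f{\left(d \right)} = \left(d + d\right) \left(-1\right) = 2 d \left(-1\right) = - 2 d$)
$f{\left(-144 \right)} + \left(12889 + 7204\right) \left(-8771 - 11777\right) = \left(-2\right) \left(-144\right) + \left(12889 + 7204\right) \left(-8771 - 11777\right) = 288 + 20093 \left(-20548\right) = 288 - 412870964 = -412870676$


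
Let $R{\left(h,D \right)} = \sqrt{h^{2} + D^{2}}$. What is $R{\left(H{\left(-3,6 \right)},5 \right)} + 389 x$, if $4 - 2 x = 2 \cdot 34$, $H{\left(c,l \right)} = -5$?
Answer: $-12448 + 5 \sqrt{2} \approx -12441.0$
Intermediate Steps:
$R{\left(h,D \right)} = \sqrt{D^{2} + h^{2}}$
$x = -32$ ($x = 2 - \frac{2 \cdot 34}{2} = 2 - 34 = -32$)
$R{\left(H{\left(-3,6 \right)},5 \right)} + 389 x = \sqrt{5^{2} + \left(-5\right)^{2}} + 389 \left(-32\right) = \sqrt{25 + 25} - 12448 = \sqrt{50} - 12448 = 5 \sqrt{2} - 12448 = -12448 + 5 \sqrt{2}$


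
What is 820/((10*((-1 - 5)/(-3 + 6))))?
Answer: -41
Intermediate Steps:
820/((10*((-1 - 5)/(-3 + 6)))) = 820/((10*(-6/3))) = 820/((10*(-6*⅓))) = 820/((10*(-2))) = 820/(-20) = 820*(-1/20) = -41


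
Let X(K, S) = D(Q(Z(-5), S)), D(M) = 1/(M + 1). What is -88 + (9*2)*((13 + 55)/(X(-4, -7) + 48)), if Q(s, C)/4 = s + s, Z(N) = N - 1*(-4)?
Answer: -20912/335 ≈ -62.424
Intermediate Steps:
Z(N) = 4 + N (Z(N) = N + 4 = 4 + N)
Q(s, C) = 8*s (Q(s, C) = 4*(s + s) = 4*(2*s) = 8*s)
D(M) = 1/(1 + M)
X(K, S) = -⅐ (X(K, S) = 1/(1 + 8*(4 - 5)) = 1/(1 + 8*(-1)) = 1/(1 - 8) = 1/(-7) = -⅐)
-88 + (9*2)*((13 + 55)/(X(-4, -7) + 48)) = -88 + (9*2)*((13 + 55)/(-⅐ + 48)) = -88 + 18*(68/(335/7)) = -88 + 18*(68*(7/335)) = -88 + 18*(476/335) = -88 + 8568/335 = -20912/335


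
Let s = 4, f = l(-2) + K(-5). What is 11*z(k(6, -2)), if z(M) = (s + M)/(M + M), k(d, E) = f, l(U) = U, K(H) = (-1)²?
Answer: -33/2 ≈ -16.500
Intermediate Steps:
K(H) = 1
f = -1 (f = -2 + 1 = -1)
k(d, E) = -1
z(M) = (4 + M)/(2*M) (z(M) = (4 + M)/(M + M) = (4 + M)/((2*M)) = (4 + M)*(1/(2*M)) = (4 + M)/(2*M))
11*z(k(6, -2)) = 11*((½)*(4 - 1)/(-1)) = 11*((½)*(-1)*3) = 11*(-3/2) = -33/2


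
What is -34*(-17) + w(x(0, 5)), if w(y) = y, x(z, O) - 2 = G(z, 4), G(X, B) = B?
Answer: 584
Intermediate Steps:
x(z, O) = 6 (x(z, O) = 2 + 4 = 6)
-34*(-17) + w(x(0, 5)) = -34*(-17) + 6 = 578 + 6 = 584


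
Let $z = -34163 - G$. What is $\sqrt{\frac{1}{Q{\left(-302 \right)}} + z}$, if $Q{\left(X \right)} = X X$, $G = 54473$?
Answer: $\frac{3 i \sqrt{898217527}}{302} \approx 297.72 i$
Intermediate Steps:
$z = -88636$ ($z = -34163 - 54473 = -88636$)
$Q{\left(X \right)} = X^{2}$
$\sqrt{\frac{1}{Q{\left(-302 \right)}} + z} = \sqrt{\frac{1}{\left(-302\right)^{2}} - 88636} = \sqrt{\frac{1}{91204} - 88636} = \sqrt{- \frac{8083957743}{91204}} = \frac{3 i \sqrt{898217527}}{302}$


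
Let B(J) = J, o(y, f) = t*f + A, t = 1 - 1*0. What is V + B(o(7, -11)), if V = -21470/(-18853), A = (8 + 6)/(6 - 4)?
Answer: -53942/18853 ≈ -2.8612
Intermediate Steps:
t = 1 (t = 1 + 0 = 1)
A = 7 (A = 14/2 = 14*(½) = 7)
V = 21470/18853 (V = -21470*(-1/18853) = 21470/18853 ≈ 1.1388)
o(y, f) = 7 + f (o(y, f) = 1*f + 7 = f + 7 = 7 + f)
V + B(o(7, -11)) = 21470/18853 + (7 - 11) = 21470/18853 - 4 = -53942/18853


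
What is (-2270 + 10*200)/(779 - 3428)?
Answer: 90/883 ≈ 0.10193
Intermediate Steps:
(-2270 + 10*200)/(779 - 3428) = (-2270 + 2000)/(-2649) = -270*(-1/2649) = 90/883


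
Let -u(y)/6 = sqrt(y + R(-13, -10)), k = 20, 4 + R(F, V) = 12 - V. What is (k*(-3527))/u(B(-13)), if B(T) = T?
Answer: 7054*sqrt(5)/3 ≈ 5257.7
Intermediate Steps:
R(F, V) = 8 - V (R(F, V) = -4 + (12 - V) = 8 - V)
u(y) = -6*sqrt(18 + y) (u(y) = -6*sqrt(y + (8 - 1*(-10))) = -6*sqrt(y + (8 + 10)) = -6*sqrt(y + 18) = -6*sqrt(18 + y))
(k*(-3527))/u(B(-13)) = (20*(-3527))/((-6*sqrt(18 - 13))) = -70540*(-sqrt(5)/30) = -(-7054)*sqrt(5)/3 = 7054*sqrt(5)/3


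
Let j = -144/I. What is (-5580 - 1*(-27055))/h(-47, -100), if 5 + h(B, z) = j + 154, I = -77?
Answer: 1653575/11617 ≈ 142.34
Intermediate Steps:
j = 144/77 (j = -144/(-77) = -144*(-1/77) = 144/77 ≈ 1.8701)
h(B, z) = 11617/77 (h(B, z) = -5 + (144/77 + 154) = -5 + 12002/77 = 11617/77)
(-5580 - 1*(-27055))/h(-47, -100) = (-5580 - 1*(-27055))/(11617/77) = (-5580 + 27055)*(77/11617) = 21475*(77/11617) = 1653575/11617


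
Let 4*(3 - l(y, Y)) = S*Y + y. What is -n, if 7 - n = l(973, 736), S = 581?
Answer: -428605/4 ≈ -1.0715e+5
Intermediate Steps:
l(y, Y) = 3 - 581*Y/4 - y/4 (l(y, Y) = 3 - (581*Y + y)/4 = 3 - (y + 581*Y)/4 = 3 + (-581*Y/4 - y/4) = 3 - 581*Y/4 - y/4)
n = 428605/4 (n = 7 - (3 - 581/4*736 - 1/4*973) = 7 - (3 - 106904 - 973/4) = 7 - 1*(-428577/4) = 7 + 428577/4 = 428605/4 ≈ 1.0715e+5)
-n = -1*428605/4 = -428605/4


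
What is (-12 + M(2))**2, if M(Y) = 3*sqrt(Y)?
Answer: 162 - 72*sqrt(2) ≈ 60.177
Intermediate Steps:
(-12 + M(2))**2 = (-12 + 3*sqrt(2))**2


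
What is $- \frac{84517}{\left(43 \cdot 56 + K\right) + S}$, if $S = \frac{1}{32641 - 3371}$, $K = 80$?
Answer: $- \frac{2473812590}{72823761} \approx -33.97$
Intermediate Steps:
$S = \frac{1}{29270}$ ($S = \frac{1}{32641 + \left(-14007 + 10636\right)} = \frac{1}{32641 - 3371} = \frac{1}{29270} \approx 3.4165 \cdot 10^{-5}$)
$- \frac{84517}{\left(43 \cdot 56 + K\right) + S} = - \frac{84517}{\left(43 \cdot 56 + 80\right) + \frac{1}{29270}} = - \frac{84517}{\left(2408 + 80\right) + \frac{1}{29270}} = - \frac{84517}{2488 + \frac{1}{29270}} = - \frac{84517}{\frac{72823761}{29270}} = \left(-84517\right) \frac{29270}{72823761} = - \frac{2473812590}{72823761}$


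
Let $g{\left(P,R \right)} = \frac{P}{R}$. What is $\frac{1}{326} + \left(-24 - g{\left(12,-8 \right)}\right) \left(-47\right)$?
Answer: $\frac{172373}{163} \approx 1057.5$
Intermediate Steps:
$\frac{1}{326} + \left(-24 - g{\left(12,-8 \right)}\right) \left(-47\right) = \frac{1}{326} + \left(-24 - \frac{12}{-8}\right) \left(-47\right) = \frac{1}{326} + \left(-24 - 12 \left(- \frac{1}{8}\right)\right) \left(-47\right) = \frac{1}{326} + \left(-24 - - \frac{3}{2}\right) \left(-47\right) = \frac{1}{326} + \left(-24 + \frac{3}{2}\right) \left(-47\right) = \frac{1}{326} - - \frac{2115}{2} = \frac{1}{326} + \frac{2115}{2} = \frac{172373}{163}$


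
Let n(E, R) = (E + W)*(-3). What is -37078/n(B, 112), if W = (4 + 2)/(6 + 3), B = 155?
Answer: 37078/467 ≈ 79.396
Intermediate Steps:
W = ⅔ (W = 6/9 = 6*(⅑) = ⅔ ≈ 0.66667)
n(E, R) = -2 - 3*E (n(E, R) = (E + ⅔)*(-3) = (⅔ + E)*(-3) = -2 - 3*E)
-37078/n(B, 112) = -37078/(-2 - 3*155) = -37078/(-2 - 465) = -37078/(-467) = -37078*(-1/467) = 37078/467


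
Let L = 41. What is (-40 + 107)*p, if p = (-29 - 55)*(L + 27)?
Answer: -382704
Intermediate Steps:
p = -5712 (p = (-29 - 55)*(41 + 27) = -84*68 = -5712)
(-40 + 107)*p = (-40 + 107)*(-5712) = 67*(-5712) = -382704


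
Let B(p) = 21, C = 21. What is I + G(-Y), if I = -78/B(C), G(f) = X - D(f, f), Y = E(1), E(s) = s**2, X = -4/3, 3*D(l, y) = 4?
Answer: -134/21 ≈ -6.3810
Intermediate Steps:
D(l, y) = 4/3 (D(l, y) = (1/3)*4 = 4/3)
X = -4/3 (X = -4*1/3 = -4/3 ≈ -1.3333)
Y = 1 (Y = 1**2 = 1)
G(f) = -8/3 (G(f) = -4/3 - 1*4/3 = -4/3 - 4/3 = -8/3)
I = -26/7 (I = -78/21 = -78*1/21 = -26/7 ≈ -3.7143)
I + G(-Y) = -26/7 - 8/3 = -134/21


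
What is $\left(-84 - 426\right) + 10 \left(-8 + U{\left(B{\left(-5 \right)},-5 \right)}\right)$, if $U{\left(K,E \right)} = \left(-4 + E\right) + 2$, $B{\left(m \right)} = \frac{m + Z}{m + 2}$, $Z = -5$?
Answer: $-660$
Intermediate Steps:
$B{\left(m \right)} = \frac{-5 + m}{2 + m}$ ($B{\left(m \right)} = \frac{m - 5}{m + 2} = \frac{-5 + m}{2 + m}$)
$U{\left(K,E \right)} = -2 + E$
$\left(-84 - 426\right) + 10 \left(-8 + U{\left(B{\left(-5 \right)},-5 \right)}\right) = \left(-84 - 426\right) + 10 \left(-8 - 7\right) = -510 + 10 \left(-8 - 7\right) = -510 + 10 \left(-15\right) = -510 - 150 = -660$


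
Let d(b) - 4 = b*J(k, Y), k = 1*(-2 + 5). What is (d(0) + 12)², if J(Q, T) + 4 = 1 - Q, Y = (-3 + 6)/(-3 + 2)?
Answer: 256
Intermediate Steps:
Y = -3 (Y = 3/(-1) = 3*(-1) = -3)
k = 3 (k = 1*3 = 3)
J(Q, T) = -3 - Q (J(Q, T) = -4 + (1 - Q) = -3 - Q)
d(b) = 4 - 6*b (d(b) = 4 + b*(-3 - 1*3) = 4 + b*(-3 - 3) = 4 + b*(-6) = 4 - 6*b)
(d(0) + 12)² = ((4 - 6*0) + 12)² = ((4 + 0) + 12)² = (4 + 12)² = 16² = 256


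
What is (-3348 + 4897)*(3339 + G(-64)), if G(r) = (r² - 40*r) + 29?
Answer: 15527176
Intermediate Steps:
G(r) = 29 + r² - 40*r
(-3348 + 4897)*(3339 + G(-64)) = (-3348 + 4897)*(3339 + (29 + (-64)² - 40*(-64))) = 1549*(3339 + (29 + 4096 + 2560)) = 1549*(3339 + 6685) = 1549*10024 = 15527176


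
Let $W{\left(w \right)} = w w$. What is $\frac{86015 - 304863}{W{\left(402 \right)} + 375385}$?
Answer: $- \frac{218848}{536989} \approx -0.40755$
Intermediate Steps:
$W{\left(w \right)} = w^{2}$
$\frac{86015 - 304863}{W{\left(402 \right)} + 375385} = \frac{86015 - 304863}{402^{2} + 375385} = - \frac{218848}{161604 + 375385} = - \frac{218848}{536989}$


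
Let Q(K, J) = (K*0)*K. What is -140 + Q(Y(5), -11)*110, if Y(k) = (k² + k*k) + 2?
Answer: -140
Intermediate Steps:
Y(k) = 2 + 2*k² (Y(k) = (k² + k²) + 2 = 2*k² + 2 = 2 + 2*k²)
Q(K, J) = 0 (Q(K, J) = 0*K = 0)
-140 + Q(Y(5), -11)*110 = -140 + 0*110 = -140 + 0 = -140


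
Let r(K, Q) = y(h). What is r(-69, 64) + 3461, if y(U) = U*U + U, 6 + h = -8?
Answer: 3643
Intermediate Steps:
h = -14 (h = -6 - 8 = -14)
y(U) = U + U**2 (y(U) = U**2 + U = U + U**2)
r(K, Q) = 182 (r(K, Q) = -14*(1 - 14) = -14*(-13) = 182)
r(-69, 64) + 3461 = 182 + 3461 = 3643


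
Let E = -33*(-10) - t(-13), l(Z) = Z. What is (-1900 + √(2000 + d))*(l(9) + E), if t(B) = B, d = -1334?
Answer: -668800 + 1056*√74 ≈ -6.5972e+5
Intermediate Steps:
E = 343 (E = -33*(-10) - 1*(-13) = 330 + 13 = 343)
(-1900 + √(2000 + d))*(l(9) + E) = (-1900 + √(2000 - 1334))*(9 + 343) = (-1900 + √666)*352 = (-1900 + 3*√74)*352 = -668800 + 1056*√74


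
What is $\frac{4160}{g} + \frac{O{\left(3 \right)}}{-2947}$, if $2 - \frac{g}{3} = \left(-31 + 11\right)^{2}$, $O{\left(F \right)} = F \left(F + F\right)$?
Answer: $- \frac{6140506}{1759359} \approx -3.4902$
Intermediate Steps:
$O{\left(F \right)} = 2 F^{2}$ ($O{\left(F \right)} = F 2 F = 2 F^{2}$)
$g = -1194$ ($g = 6 - 3 \left(-31 + 11\right)^{2} = 6 - 3 \left(-20\right)^{2} = 6 - 1200 = -1194$)
$\frac{4160}{g} + \frac{O{\left(3 \right)}}{-2947} = \frac{4160}{-1194} + \frac{2 \cdot 3^{2}}{-2947} = 4160 \left(- \frac{1}{1194}\right) + 2 \cdot 9 \left(- \frac{1}{2947}\right) = - \frac{2080}{597} + 18 \left(- \frac{1}{2947}\right) = - \frac{2080}{597} - \frac{18}{2947} = - \frac{6140506}{1759359}$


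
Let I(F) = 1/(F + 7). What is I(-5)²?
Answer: ¼ ≈ 0.25000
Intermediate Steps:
I(F) = 1/(7 + F)
I(-5)² = (1/(7 - 5))² = (1/2)² = (½)² = ¼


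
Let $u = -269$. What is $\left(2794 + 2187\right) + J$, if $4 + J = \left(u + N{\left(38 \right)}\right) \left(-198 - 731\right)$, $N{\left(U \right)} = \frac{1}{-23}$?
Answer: $\frac{5863123}{23} \approx 2.5492 \cdot 10^{5}$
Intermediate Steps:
$N{\left(U \right)} = - \frac{1}{23}$
$J = \frac{5748560}{23}$ ($J = -4 + \left(-269 - \frac{1}{23}\right) \left(-198 - 731\right) = -4 - - \frac{5748652}{23} = -4 + \frac{5748652}{23} = \frac{5748560}{23} \approx 2.4994 \cdot 10^{5}$)
$\left(2794 + 2187\right) + J = \left(2794 + 2187\right) + \frac{5748560}{23} = 4981 + \frac{5748560}{23} = \frac{5863123}{23}$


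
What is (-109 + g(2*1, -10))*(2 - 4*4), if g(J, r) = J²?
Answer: 1470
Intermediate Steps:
(-109 + g(2*1, -10))*(2 - 4*4) = (-109 + (2*1)²)*(2 - 4*4) = (-109 + 2²)*(2 - 16) = (-109 + 4)*(-14) = -105*(-14) = 1470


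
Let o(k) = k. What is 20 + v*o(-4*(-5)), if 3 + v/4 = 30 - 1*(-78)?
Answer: 8420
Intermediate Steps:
v = 420 (v = -12 + 4*(30 - 1*(-78)) = -12 + 4*(30 + 78) = -12 + 4*108 = -12 + 432 = 420)
20 + v*o(-4*(-5)) = 20 + 420*(-4*(-5)) = 20 + 420*20 = 20 + 8400 = 8420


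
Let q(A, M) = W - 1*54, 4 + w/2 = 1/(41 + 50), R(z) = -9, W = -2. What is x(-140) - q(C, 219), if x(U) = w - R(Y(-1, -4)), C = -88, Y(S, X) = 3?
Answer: 5189/91 ≈ 57.022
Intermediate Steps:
w = -726/91 (w = -8 + 2/(41 + 50) = -8 + 2/91 = -726/91 ≈ -7.9780)
q(A, M) = -56 (q(A, M) = -2 - 1*54 = -2 - 54 = -56)
x(U) = 93/91 (x(U) = -726/91 - 1*(-9) = -726/91 + 9 = 93/91)
x(-140) - q(C, 219) = 93/91 - 1*(-56) = 93/91 + 56 = 5189/91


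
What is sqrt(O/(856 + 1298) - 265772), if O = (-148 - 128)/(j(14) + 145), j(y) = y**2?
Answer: I*sqrt(3982968579021366)/122419 ≈ 515.53*I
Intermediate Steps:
O = -276/341 (O = (-148 - 128)/(14**2 + 145) = -276/(196 + 145) = -276/341 ≈ -0.80938)
sqrt(O/(856 + 1298) - 265772) = sqrt(-276/341/(856 + 1298) - 265772) = sqrt(-276/341/2154 - 265772) = sqrt((1/2154)*(-276/341) - 265772) = sqrt(-46/122419 - 265772) = sqrt(-32535542514/122419) = I*sqrt(3982968579021366)/122419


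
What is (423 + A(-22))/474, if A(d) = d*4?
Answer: 335/474 ≈ 0.70675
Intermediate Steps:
A(d) = 4*d
(423 + A(-22))/474 = (423 + 4*(-22))/474 = (423 - 88)*(1/474) = 335*(1/474) = 335/474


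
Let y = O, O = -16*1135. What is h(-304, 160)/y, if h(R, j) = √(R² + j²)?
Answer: -√461/1135 ≈ -0.018917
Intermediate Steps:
O = -18160
y = -18160
h(-304, 160)/y = √((-304)² + 160²)/(-18160) = √(92416 + 25600)*(-1/18160) = √118016*(-1/18160) = (16*√461)*(-1/18160) = -√461/1135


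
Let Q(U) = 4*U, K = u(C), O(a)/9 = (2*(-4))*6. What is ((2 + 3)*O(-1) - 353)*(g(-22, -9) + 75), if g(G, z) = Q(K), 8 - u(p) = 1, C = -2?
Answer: -258839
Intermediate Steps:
u(p) = 7 (u(p) = 8 - 1*1 = 8 - 1 = 7)
O(a) = -432 (O(a) = 9*((2*(-4))*6) = 9*(-8*6) = 9*(-48) = -432)
K = 7
g(G, z) = 28 (g(G, z) = 4*7 = 28)
((2 + 3)*O(-1) - 353)*(g(-22, -9) + 75) = ((2 + 3)*(-432) - 353)*(28 + 75) = (5*(-432) - 353)*103 = (-2160 - 353)*103 = -2513*103 = -258839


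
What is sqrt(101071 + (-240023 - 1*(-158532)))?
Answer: 2*sqrt(4895) ≈ 139.93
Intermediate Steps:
sqrt(101071 + (-240023 - 1*(-158532))) = sqrt(101071 + (-240023 + 158532)) = sqrt(101071 - 81491) = sqrt(19580) = 2*sqrt(4895)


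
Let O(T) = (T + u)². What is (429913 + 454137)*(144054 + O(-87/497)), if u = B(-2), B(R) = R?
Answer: 31457861083700350/247009 ≈ 1.2736e+11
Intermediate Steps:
u = -2
O(T) = (-2 + T)² (O(T) = (T - 2)² = (-2 + T)²)
(429913 + 454137)*(144054 + O(-87/497)) = (429913 + 454137)*(144054 + (-2 - 87/497)²) = 884050*(144054 + (-2 - 87*1/497)²) = 884050*(144054 + (-2 - 87/497)²) = 884050*(144054 + (-1081/497)²) = 884050*(144054 + 1168561/247009) = 884050*(35583803047/247009) = 31457861083700350/247009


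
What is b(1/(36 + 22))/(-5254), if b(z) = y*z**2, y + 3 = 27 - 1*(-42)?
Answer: -33/8837228 ≈ -3.7342e-6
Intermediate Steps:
y = 66 (y = -3 + (27 - 1*(-42)) = -3 + (27 + 42) = -3 + 69 = 66)
b(z) = 66*z**2
b(1/(36 + 22))/(-5254) = (66*(1/(36 + 22))**2)/(-5254) = (66*(1/58)**2)*(-1/5254) = (66*(1/3364))*(-1/5254) = (33/1682)*(-1/5254) = -33/8837228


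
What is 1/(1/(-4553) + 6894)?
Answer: 4553/31388381 ≈ 0.00014505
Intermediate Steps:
1/(1/(-4553) + 6894) = 1/(-1/4553 + 6894) = 1/(31388381/4553) = 4553/31388381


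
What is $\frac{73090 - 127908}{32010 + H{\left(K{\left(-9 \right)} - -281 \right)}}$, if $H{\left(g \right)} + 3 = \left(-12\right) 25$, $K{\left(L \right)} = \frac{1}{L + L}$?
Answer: $- \frac{54818}{31707} \approx -1.7289$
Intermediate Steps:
$K{\left(L \right)} = \frac{1}{2 L}$
$H{\left(g \right)} = -303$ ($H{\left(g \right)} = -3 - 300 = -303$)
$\frac{73090 - 127908}{32010 + H{\left(K{\left(-9 \right)} - -281 \right)}} = \frac{73090 - 127908}{32010 - 303} = - \frac{54818}{31707}$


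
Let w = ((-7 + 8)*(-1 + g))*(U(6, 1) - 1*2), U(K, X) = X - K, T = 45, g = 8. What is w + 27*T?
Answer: 1166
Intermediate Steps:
w = -49 (w = ((-7 + 8)*(-1 + 8))*((1 - 1*6) - 1*2) = (1*7)*((1 - 6) - 2) = 7*(-5 - 2) = 7*(-7) = -49)
w + 27*T = -49 + 27*45 = -49 + 1215 = 1166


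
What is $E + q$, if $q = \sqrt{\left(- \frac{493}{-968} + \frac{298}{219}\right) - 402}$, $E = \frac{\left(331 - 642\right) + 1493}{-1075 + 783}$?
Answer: $- \frac{591}{146} + \frac{i \sqrt{37153066614}}{9636} \approx -4.0479 + 20.003 i$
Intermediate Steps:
$E = - \frac{591}{146}$ ($E = \frac{\left(331 - 642\right) + 1493}{-292} = \left(-311 + 1493\right) \left(- \frac{1}{292}\right) = 1182 \left(- \frac{1}{292}\right) = - \frac{591}{146} \approx -4.0479$)
$q = \frac{i \sqrt{37153066614}}{9636}$ ($q = \sqrt{\left(\left(-493\right) \left(- \frac{1}{968}\right) + 298 \cdot \frac{1}{219}\right) - 402} = \sqrt{\left(\frac{493}{968} + \frac{298}{219}\right) - 402} = \sqrt{\frac{396431}{211992} - 402} = \sqrt{- \frac{84824353}{211992}} = \frac{i \sqrt{37153066614}}{9636} \approx 20.003 i$)
$E + q = - \frac{591}{146} + \frac{i \sqrt{37153066614}}{9636}$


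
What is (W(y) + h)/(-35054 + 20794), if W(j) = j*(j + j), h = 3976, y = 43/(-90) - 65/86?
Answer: -323879003/1160709750 ≈ -0.27904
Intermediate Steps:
y = -2387/1935 (y = 43*(-1/90) - 65*1/86 = -43/90 - 65/86 = -2387/1935 ≈ -1.2336)
W(j) = 2*j**2 (W(j) = j*(2*j) = 2*j**2)
(W(y) + h)/(-35054 + 20794) = (2*(-2387/1935)**2 + 3976)/(-35054 + 20794) = (2*(5697769/3744225) + 3976)/(-14260) = (11395538/3744225 + 3976)*(-1/14260) = (14898434138/3744225)*(-1/14260) = -323879003/1160709750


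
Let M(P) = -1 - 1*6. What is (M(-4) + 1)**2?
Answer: 36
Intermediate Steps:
M(P) = -7 (M(P) = -1 - 6 = -7)
(M(-4) + 1)**2 = (-7 + 1)**2 = (-6)**2 = 36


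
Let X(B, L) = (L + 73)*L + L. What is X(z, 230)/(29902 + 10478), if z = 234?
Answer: 3496/2019 ≈ 1.7316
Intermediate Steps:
X(B, L) = L + L*(73 + L) (X(B, L) = (73 + L)*L + L = L*(73 + L) + L = L + L*(73 + L))
X(z, 230)/(29902 + 10478) = (230*(74 + 230))/(29902 + 10478) = (230*304)/40380 = 69920*(1/40380) = 3496/2019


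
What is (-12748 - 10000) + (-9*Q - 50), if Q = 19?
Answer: -22969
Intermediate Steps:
(-12748 - 10000) + (-9*Q - 50) = (-12748 - 10000) + (-9*19 - 50) = -22748 + (-171 - 50) = -22748 - 221 = -22969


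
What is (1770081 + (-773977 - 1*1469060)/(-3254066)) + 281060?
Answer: 6674550432343/3254066 ≈ 2.0511e+6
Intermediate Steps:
(1770081 + (-773977 - 1*1469060)/(-3254066)) + 281060 = (1770081 + (-773977 - 1469060)*(-1/3254066)) + 281060 = (1770081 - 2243037*(-1/3254066)) + 281060 = (1770081 + 2243037/3254066) + 281060 = 5759962642383/3254066 + 281060 = 6674550432343/3254066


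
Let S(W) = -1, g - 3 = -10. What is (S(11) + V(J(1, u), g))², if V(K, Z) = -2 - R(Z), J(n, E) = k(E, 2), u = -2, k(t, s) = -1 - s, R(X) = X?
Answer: 16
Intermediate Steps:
g = -7 (g = 3 - 10 = -7)
J(n, E) = -3 (J(n, E) = -1 - 1*2 = -1 - 2 = -3)
V(K, Z) = -2 - Z
(S(11) + V(J(1, u), g))² = (-1 + (-2 - 1*(-7)))² = (-1 + (-2 + 7))² = (-1 + 5)² = 4² = 16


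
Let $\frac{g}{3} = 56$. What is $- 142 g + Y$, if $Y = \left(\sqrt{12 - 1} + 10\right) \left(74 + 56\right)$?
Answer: $-22556 + 130 \sqrt{11} \approx -22125.0$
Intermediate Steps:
$Y = 1300 + 130 \sqrt{11}$ ($Y = \left(\sqrt{11} + 10\right) 130 = \left(10 + \sqrt{11}\right) 130 = 1300 + 130 \sqrt{11} \approx 1731.2$)
$g = 168$ ($g = 3 \cdot 56 = 168$)
$- 142 g + Y = \left(-142\right) 168 + \left(1300 + 130 \sqrt{11}\right) = -23856 + \left(1300 + 130 \sqrt{11}\right) = -22556 + 130 \sqrt{11}$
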